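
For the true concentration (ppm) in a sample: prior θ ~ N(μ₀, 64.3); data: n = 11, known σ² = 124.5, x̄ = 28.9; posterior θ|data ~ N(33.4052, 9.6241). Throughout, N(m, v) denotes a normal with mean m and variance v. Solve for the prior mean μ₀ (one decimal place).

μ₀ = 59.0

The posterior mean is a precision-weighted average: μ_n = (τ₀μ₀ + τ_data·x̄)/(τ₀+τ_data), with τ₀=1/σ₀² and τ_data=n/σ².
Here τ₀ = 1/64.3 = 0.015552 and τ_data = 11/124.5 = 0.088353, so τ_n = 0.103905.
Rearranging for μ₀: μ₀ = (μ_n·τ_n − τ_data·x̄)/τ₀ = (33.4052·0.103905 − 0.088353·28.9) / 0.015552 = 0.917566/0.015552 ≈ 59.0.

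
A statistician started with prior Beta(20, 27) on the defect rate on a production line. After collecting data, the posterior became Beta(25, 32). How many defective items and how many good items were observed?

5 defective items and 5 good items

Under Beta–binomial conjugacy the posterior parameters are (α+s, β+f).
Match parameters: s=25−20=5, f=32−27=5.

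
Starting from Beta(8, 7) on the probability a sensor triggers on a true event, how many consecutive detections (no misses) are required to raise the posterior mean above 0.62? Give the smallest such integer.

After k detections and 0 misses the posterior is Beta(8+k, 7), with mean (8+k)/(8+7+k).
Set (8+k)/(15+k) > 0.62 and solve: k > (0.62·15 − 8)/(1 − 0.62) = 3.421.
The smallest integer exceeding 3.421 is 4, and checking k=4: (12)/(19) = 0.6316 > 0.62.

k = 4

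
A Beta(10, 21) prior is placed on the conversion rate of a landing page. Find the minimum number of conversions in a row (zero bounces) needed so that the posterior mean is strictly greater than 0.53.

k = 14

After k conversions and 0 bounces the posterior is Beta(10+k, 21), with mean (10+k)/(10+21+k).
Set (10+k)/(31+k) > 0.53 and solve: k > (0.53·31 − 10)/(1 − 0.53) = 13.681.
The smallest integer exceeding 13.681 is 14.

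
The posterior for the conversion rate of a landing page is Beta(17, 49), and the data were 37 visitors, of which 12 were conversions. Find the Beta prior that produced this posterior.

Beta(5, 24)

Beta is conjugate to the binomial likelihood: posterior = Beta(a+s, b+f).
So a = 17 − 12 = 5 and b = 49 − 25 = 24.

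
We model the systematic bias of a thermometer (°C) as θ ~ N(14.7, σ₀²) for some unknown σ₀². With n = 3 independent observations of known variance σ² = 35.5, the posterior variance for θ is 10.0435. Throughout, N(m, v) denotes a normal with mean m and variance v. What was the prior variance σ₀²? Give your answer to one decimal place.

Posterior precision equals prior precision plus data precision: 1/σ_n² = 1/σ₀² + n/σ².
So 1/σ₀² = 1/10.0435 − 3/35.5 = 0.099567 − 0.084507 = 0.015060.
Hence σ₀² = 1/0.015060 ≈ 66.4.

σ₀² = 66.4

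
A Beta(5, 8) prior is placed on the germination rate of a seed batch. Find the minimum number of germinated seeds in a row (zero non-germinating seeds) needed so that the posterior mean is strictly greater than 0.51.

k = 4

After k germinated seeds and 0 non-germinating seeds the posterior is Beta(5+k, 8), with mean (5+k)/(5+8+k).
Set (5+k)/(13+k) > 0.51 and solve: k > (0.51·13 − 5)/(1 − 0.51) = 3.327.
The smallest integer exceeding 3.327 is 4, and checking k=4: (9)/(17) = 0.5294 > 0.51.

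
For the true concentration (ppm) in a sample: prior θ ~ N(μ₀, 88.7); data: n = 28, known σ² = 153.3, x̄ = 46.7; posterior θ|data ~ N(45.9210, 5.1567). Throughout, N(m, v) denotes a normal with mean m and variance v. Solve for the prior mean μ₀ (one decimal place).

The posterior mean is a precision-weighted average: μ_n = (τ₀μ₀ + τ_data·x̄)/(τ₀+τ_data), with τ₀=1/σ₀² and τ_data=n/σ².
Here τ₀ = 1/88.7 = 0.011274 and τ_data = 28/153.3 = 0.182648, so τ_n = 0.193922.
Rearranging for μ₀: μ₀ = (μ_n·τ_n − τ_data·x̄)/τ₀ = (45.9210·0.193922 − 0.182648·46.7) / 0.011274 = 0.375431/0.011274 ≈ 33.3.

μ₀ = 33.3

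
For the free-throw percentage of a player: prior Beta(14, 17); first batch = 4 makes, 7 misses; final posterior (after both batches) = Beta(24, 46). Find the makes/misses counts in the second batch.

Sequential conjugate updates are equivalent to a single update on the pooled data, so total successes = posterior α − prior α and total failures = posterior β − prior β.
Total across both batches: 24−14=10 makes, 46−17=29 misses.
Subtract the first batch: 10−4=6 makes and 29−7=22 misses.

6 makes and 22 misses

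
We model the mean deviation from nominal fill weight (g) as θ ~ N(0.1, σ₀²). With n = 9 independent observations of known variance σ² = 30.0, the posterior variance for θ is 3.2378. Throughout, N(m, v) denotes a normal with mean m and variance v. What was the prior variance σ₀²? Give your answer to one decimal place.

Posterior precision equals prior precision plus data precision: 1/σ_n² = 1/σ₀² + n/σ².
So 1/σ₀² = 1/3.2378 − 9/30.0 = 0.308852 − 0.300000 = 0.008852.
Hence σ₀² = 1/0.008852 ≈ 113.0.

σ₀² = 113.0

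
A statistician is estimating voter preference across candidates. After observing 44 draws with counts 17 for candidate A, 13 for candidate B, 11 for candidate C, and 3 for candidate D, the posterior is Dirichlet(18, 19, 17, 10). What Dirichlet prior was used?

For a Dirichlet(α) prior with multinomial counts c, the posterior is Dirichlet(α + c) componentwise.
Subtract each count from the matching posterior parameter: 18−17=1, 19−13=6, 17−11=6, 10−3=7.

Dirichlet(1, 6, 6, 7)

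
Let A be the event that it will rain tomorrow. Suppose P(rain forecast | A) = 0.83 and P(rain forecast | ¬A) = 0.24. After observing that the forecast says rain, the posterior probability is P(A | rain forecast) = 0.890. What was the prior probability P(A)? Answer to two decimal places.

In odds form, posterior odds = prior odds × likelihood ratio, so prior odds = posterior odds ÷ LR.
Posterior odds = 0.890/(1−0.890) = 8.0909. LR = 0.83/0.24 = 3.4583.
Prior odds = 8.0909/3.4583 = 2.3396, so P(A) = 2.3396/(1+2.3396) ≈ 0.70.

P(A) = 0.70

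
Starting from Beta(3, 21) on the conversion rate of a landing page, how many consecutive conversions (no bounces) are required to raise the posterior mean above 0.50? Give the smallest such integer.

After k conversions and 0 bounces the posterior is Beta(3+k, 21), with mean (3+k)/(3+21+k).
Set (3+k)/(24+k) > 0.50 and solve: k > (0.50·24 − 3)/(1 − 0.50) = 18.000.
The smallest integer exceeding 18.000 is 19, and checking k=19: (22)/(43) = 0.5116 > 0.50.

k = 19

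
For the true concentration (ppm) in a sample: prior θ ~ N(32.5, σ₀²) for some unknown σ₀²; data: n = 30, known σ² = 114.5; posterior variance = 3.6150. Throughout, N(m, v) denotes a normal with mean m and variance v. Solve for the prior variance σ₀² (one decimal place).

For the Normal–Normal model with known σ², precisions add: τ_n = τ₀ + n/σ².
So 1/σ₀² = 1/3.6150 − 30/114.5 = 0.276625 − 0.262009 = 0.014616.
Hence σ₀² = 1/0.014616 ≈ 68.4.

σ₀² = 68.4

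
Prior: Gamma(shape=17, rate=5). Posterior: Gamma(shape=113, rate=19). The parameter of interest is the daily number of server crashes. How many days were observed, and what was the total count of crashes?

A Gamma(α, β) prior (rate parametrization) on a Poisson rate with n observations summing to S gives posterior Gamma(α+S, β+n).
Matching: Σxᵢ = 113 − 17 = 96 and n = 19 − 5 = 14.

n = 14 days with total 96 crashes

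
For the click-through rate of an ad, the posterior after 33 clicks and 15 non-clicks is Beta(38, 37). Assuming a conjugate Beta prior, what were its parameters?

A Beta(α, β) prior with s successes and f failures in binomial data gives a Beta(α+s, β+f) posterior.
Subtract the data counts: 38−33=5, 37−15=22.

Beta(5, 22)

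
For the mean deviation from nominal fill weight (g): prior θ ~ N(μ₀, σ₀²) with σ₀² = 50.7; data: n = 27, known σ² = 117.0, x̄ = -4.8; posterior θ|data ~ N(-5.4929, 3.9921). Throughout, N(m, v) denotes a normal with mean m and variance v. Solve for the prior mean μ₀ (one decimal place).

μ₀ = -13.6

The posterior mean is a precision-weighted average: μ_n = (τ₀μ₀ + τ_data·x̄)/(τ₀+τ_data), with τ₀=1/σ₀² and τ_data=n/σ².
Here τ₀ = 1/50.7 = 0.019724 and τ_data = 27/117.0 = 0.230769, so τ_n = 0.250493.
Rearranging for μ₀: μ₀ = (μ_n·τ_n − τ_data·x̄)/τ₀ = (-5.4929·0.250493 − 0.230769·-4.8) / 0.019724 = -0.268242/0.019724 ≈ -13.6.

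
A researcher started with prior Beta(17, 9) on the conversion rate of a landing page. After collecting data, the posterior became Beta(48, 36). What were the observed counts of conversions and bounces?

31 conversions and 27 bounces

Under Beta–binomial conjugacy the posterior parameters are (α+s, β+f).
Match parameters: s=48−17=31, f=36−9=27.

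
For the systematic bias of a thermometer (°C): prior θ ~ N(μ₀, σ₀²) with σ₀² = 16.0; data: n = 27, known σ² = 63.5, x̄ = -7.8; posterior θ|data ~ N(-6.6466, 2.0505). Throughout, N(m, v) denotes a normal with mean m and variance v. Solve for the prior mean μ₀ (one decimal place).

μ₀ = 1.2

With known observation variance, the Normal–Normal posterior has precision τ_n = τ₀ + n/σ² and mean μ_n = (τ₀μ₀ + (n/σ²)x̄)/τ_n.
Here τ₀ = 1/16.0 = 0.062500 and τ_data = 27/63.5 = 0.425197, so τ_n = 0.487697.
Rearranging for μ₀: μ₀ = (μ_n·τ_n − τ_data·x̄)/τ₀ = (-6.6466·0.487697 − 0.425197·-7.8) / 0.062500 = 0.075010/0.062500 ≈ 1.2.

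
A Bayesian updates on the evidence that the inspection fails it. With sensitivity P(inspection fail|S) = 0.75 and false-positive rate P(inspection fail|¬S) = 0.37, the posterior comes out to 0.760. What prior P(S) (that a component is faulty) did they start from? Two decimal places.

P(S) = 0.61

In odds form, posterior odds = prior odds × likelihood ratio, so prior odds = posterior odds ÷ LR.
Posterior odds = 0.760/(1−0.760) = 3.1667. LR = 0.75/0.37 = 2.0270.
Prior odds = 3.1667/2.0270 = 1.5623, so P(S) = 1.5623/(1+1.5623) ≈ 0.61.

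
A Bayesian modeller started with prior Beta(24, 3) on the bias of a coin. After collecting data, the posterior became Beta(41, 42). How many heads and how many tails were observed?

17 heads and 39 tails

Under Beta–binomial conjugacy the posterior parameters are (a+s, b+f).
So s = 41 − 24 = 17 and f = 42 − 3 = 39.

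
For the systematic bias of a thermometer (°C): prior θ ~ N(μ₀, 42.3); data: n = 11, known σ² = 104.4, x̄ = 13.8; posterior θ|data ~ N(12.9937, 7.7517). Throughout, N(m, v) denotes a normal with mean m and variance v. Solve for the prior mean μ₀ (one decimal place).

The posterior mean is a precision-weighted average: μ_n = (τ₀μ₀ + τ_data·x̄)/(τ₀+τ_data), with τ₀=1/σ₀² and τ_data=n/σ².
Here τ₀ = 1/42.3 = 0.023641 and τ_data = 11/104.4 = 0.105364, so τ_n = 0.129005.
Rearranging for μ₀: μ₀ = (μ_n·τ_n − τ_data·x̄)/τ₀ = (12.9937·0.129005 − 0.105364·13.8) / 0.023641 = 0.222229/0.023641 ≈ 9.4.

μ₀ = 9.4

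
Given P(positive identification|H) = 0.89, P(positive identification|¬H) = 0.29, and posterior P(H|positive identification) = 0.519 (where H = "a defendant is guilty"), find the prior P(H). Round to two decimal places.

In odds form, posterior odds = prior odds × likelihood ratio, so prior odds = posterior odds ÷ LR.
Posterior odds = 0.519/(1−0.519) = 1.0790. LR = 0.89/0.29 = 3.0690.
Prior odds = 1.0790/3.0690 = 0.3516, so P(H) = 0.3516/(1+0.3516) ≈ 0.26.

P(H) = 0.26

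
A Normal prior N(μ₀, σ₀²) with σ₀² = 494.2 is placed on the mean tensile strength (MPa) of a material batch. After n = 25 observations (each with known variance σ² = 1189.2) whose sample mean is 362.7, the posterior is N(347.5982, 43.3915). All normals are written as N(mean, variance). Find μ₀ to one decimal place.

μ₀ = 190.7

With known observation variance, the Normal–Normal posterior has precision τ_n = τ₀ + n/σ² and mean μ_n = (τ₀μ₀ + (n/σ²)x̄)/τ_n.
Here τ₀ = 1/494.2 = 0.002023 and τ_data = 25/1189.2 = 0.021023, so τ_n = 0.023046.
Rearranging for μ₀: μ₀ = (μ_n·τ_n − τ_data·x̄)/τ₀ = (347.5982·0.023046 − 0.021023·362.7) / 0.002023 = 0.385706/0.002023 ≈ 190.7.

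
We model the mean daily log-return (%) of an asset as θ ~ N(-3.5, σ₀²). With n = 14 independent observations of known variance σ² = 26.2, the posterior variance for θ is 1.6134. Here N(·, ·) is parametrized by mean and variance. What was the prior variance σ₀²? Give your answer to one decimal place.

For the Normal–Normal model with known σ², precisions add: τ_n = τ₀ + n/σ².
So 1/σ₀² = 1/1.6134 − 14/26.2 = 0.619809 − 0.534351 = 0.085458.
Hence σ₀² = 1/0.085458 ≈ 11.7.

σ₀² = 11.7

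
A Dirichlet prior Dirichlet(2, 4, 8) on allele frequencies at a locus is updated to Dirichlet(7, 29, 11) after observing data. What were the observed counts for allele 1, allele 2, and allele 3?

For a Dirichlet(α) prior with multinomial counts c, the posterior is Dirichlet(α + c) componentwise.
Counts are posterior − prior componentwise: 7−2=5, 29−4=25, 11−8=3.

counts (5, 25, 3)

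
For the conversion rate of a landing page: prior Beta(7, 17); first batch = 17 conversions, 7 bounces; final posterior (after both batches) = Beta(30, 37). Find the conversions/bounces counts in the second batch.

Sequential conjugate updates are equivalent to a single update on the pooled data, so total successes = posterior α − prior α and total failures = posterior β − prior β.
Total across both batches: 30−7=23 conversions, 37−17=20 bounces.
Subtract the first batch: 23−17=6 conversions and 20−7=13 bounces.

6 conversions and 13 bounces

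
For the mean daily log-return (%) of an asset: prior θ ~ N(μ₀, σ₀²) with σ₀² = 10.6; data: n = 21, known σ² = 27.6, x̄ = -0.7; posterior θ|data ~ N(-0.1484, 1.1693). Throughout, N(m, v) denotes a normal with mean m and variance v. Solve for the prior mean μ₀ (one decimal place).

μ₀ = 4.3

The posterior mean is a precision-weighted average: μ_n = (τ₀μ₀ + τ_data·x̄)/(τ₀+τ_data), with τ₀=1/σ₀² and τ_data=n/σ².
Here τ₀ = 1/10.6 = 0.094340 and τ_data = 21/27.6 = 0.760870, so τ_n = 0.855210.
Rearranging for μ₀: μ₀ = (μ_n·τ_n − τ_data·x̄)/τ₀ = (-0.1484·0.855210 − 0.760870·-0.7) / 0.094340 = 0.405696/0.094340 ≈ 4.3.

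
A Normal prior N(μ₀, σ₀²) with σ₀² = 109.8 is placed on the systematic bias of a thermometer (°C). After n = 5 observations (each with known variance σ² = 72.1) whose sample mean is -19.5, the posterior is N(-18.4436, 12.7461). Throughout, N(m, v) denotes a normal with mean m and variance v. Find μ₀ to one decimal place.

With known observation variance, the Normal–Normal posterior has precision τ_n = τ₀ + n/σ² and mean μ_n = (τ₀μ₀ + (n/σ²)x̄)/τ_n.
Here τ₀ = 1/109.8 = 0.009107 and τ_data = 5/72.1 = 0.069348, so τ_n = 0.078455.
Rearranging for μ₀: μ₀ = (μ_n·τ_n − τ_data·x̄)/τ₀ = (-18.4436·0.078455 − 0.069348·-19.5) / 0.009107 = -0.094707/0.009107 ≈ -10.4.

μ₀ = -10.4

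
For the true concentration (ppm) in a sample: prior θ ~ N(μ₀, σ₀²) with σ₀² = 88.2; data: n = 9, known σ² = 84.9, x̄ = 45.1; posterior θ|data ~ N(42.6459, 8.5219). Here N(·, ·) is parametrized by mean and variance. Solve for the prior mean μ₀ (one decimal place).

μ₀ = 19.7

With known observation variance, the Normal–Normal posterior has precision τ_n = τ₀ + n/σ² and mean μ_n = (τ₀μ₀ + (n/σ²)x̄)/τ_n.
Here τ₀ = 1/88.2 = 0.011338 and τ_data = 9/84.9 = 0.106007, so τ_n = 0.117345.
Rearranging for μ₀: μ₀ = (μ_n·τ_n − τ_data·x̄)/τ₀ = (42.6459·0.117345 − 0.106007·45.1) / 0.011338 = 0.223367/0.011338 ≈ 19.7.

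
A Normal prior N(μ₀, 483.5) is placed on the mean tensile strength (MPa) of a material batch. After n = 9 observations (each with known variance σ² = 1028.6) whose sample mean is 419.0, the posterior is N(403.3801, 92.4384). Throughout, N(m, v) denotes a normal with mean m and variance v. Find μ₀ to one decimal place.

μ₀ = 337.3

With known observation variance, the Normal–Normal posterior has precision τ_n = τ₀ + n/σ² and mean μ_n = (τ₀μ₀ + (n/σ²)x̄)/τ_n.
Here τ₀ = 1/483.5 = 0.002068 and τ_data = 9/1028.6 = 0.008750, so τ_n = 0.010818.
Rearranging for μ₀: μ₀ = (μ_n·τ_n − τ_data·x̄)/τ₀ = (403.3801·0.010818 − 0.008750·419.0) / 0.002068 = 0.697516/0.002068 ≈ 337.3.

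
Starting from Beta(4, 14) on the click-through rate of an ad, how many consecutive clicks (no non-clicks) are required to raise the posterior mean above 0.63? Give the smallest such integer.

k = 20

After k clicks and 0 non-clicks the posterior is Beta(4+k, 14), with mean (4+k)/(4+14+k).
Set (4+k)/(18+k) > 0.63 and solve: k > (0.63·18 − 4)/(1 − 0.63) = 19.838.
The smallest integer exceeding 19.838 is 20.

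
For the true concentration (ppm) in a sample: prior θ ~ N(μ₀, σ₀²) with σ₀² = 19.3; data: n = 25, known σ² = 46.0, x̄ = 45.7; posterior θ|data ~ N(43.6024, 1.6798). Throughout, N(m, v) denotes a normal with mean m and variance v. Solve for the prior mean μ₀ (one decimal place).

μ₀ = 21.6

With known observation variance, the Normal–Normal posterior has precision τ_n = τ₀ + n/σ² and mean μ_n = (τ₀μ₀ + (n/σ²)x̄)/τ_n.
Here τ₀ = 1/19.3 = 0.051813 and τ_data = 25/46.0 = 0.543478, so τ_n = 0.595291.
Rearranging for μ₀: μ₀ = (μ_n·τ_n − τ_data·x̄)/τ₀ = (43.6024·0.595291 − 0.543478·45.7) / 0.051813 = 1.119172/0.051813 ≈ 21.6.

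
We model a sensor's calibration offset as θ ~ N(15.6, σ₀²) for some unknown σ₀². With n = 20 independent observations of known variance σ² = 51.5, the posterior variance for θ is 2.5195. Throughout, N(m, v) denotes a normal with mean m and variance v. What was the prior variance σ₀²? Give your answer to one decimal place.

Posterior precision equals prior precision plus data precision: 1/σ_n² = 1/σ₀² + n/σ².
So 1/σ₀² = 1/2.5195 − 20/51.5 = 0.396904 − 0.388350 = 0.008554.
Hence σ₀² = 1/0.008554 ≈ 116.9.

σ₀² = 116.9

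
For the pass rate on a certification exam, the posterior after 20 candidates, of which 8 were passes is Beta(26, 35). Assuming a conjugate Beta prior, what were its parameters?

Under Beta–binomial conjugacy the posterior parameters are (a+s, b+f).
So a = 26 − 8 = 18 and b = 35 − 12 = 23.

Beta(18, 23)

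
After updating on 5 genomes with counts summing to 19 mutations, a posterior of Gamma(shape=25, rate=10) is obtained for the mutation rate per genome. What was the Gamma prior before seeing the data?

A Gamma(α, β) prior (rate parametrization) on a Poisson rate with n observations summing to S gives posterior Gamma(α+S, β+n).
So α = 25 − 19 = 6 and β = 10 − 5 = 5.

Gamma(shape=6, rate=5)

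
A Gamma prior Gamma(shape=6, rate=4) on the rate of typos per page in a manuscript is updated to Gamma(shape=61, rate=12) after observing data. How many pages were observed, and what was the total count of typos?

A Gamma(α, β) prior (rate parametrization) on a Poisson rate with n observations summing to S gives posterior Gamma(α+S, β+n).
Matching: Σxᵢ = 61 − 6 = 55 and n = 12 − 4 = 8.

n = 8 pages with total 55 typos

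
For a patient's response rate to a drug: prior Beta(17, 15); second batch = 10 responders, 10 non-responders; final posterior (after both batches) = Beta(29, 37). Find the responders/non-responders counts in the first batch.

2 responders and 12 non-responders

Sequential conjugate updates are equivalent to a single update on the pooled data, so total successes = posterior α − prior α and total failures = posterior β − prior β.
Total across both batches: 29−17=12 responders, 37−15=22 non-responders.
Subtract the second batch: 12−10=2 responders and 22−10=12 non-responders.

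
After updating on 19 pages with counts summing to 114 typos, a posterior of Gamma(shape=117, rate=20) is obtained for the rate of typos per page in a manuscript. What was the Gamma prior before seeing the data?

A Gamma(α, β) prior (rate parametrization) on a Poisson rate with n observations summing to S gives posterior Gamma(α+S, β+n).
So α = 117 − 114 = 3 and β = 20 − 19 = 1.

Gamma(shape=3, rate=1)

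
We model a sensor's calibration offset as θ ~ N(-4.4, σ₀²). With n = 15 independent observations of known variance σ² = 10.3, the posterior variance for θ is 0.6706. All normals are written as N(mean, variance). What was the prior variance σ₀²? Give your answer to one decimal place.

For the Normal–Normal model with known σ², precisions add: τ_n = τ₀ + n/σ².
So 1/σ₀² = 1/0.6706 − 15/10.3 = 1.491202 − 1.456311 = 0.034891.
Hence σ₀² = 1/0.034891 ≈ 28.7.

σ₀² = 28.7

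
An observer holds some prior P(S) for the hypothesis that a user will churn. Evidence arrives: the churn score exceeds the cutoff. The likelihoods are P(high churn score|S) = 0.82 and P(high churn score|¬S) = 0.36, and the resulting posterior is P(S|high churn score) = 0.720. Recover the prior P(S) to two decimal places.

Bayes' rule in odds form gives O(S|E) = O(S)·[P(E|S)/P(E|¬S)], hence O(S) = O(S|E)/LR.
Posterior odds = 0.720/(1−0.720) = 2.5714. LR = 0.82/0.36 = 2.2778.
Prior odds = 2.5714/2.2778 = 1.1289, so P(S) = 1.1289/(1+1.1289) ≈ 0.53.

P(S) = 0.53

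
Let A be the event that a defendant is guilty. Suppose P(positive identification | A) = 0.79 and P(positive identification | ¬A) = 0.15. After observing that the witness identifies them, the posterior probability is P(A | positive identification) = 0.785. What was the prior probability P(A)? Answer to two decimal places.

In odds form, posterior odds = prior odds × likelihood ratio, so prior odds = posterior odds ÷ LR.
Posterior odds = 0.785/(1−0.785) = 3.6512. LR = 0.79/0.15 = 5.2667.
Prior odds = 3.6512/5.2667 = 0.6933, so P(A) = 0.6933/(1+0.6933) ≈ 0.41.

P(A) = 0.41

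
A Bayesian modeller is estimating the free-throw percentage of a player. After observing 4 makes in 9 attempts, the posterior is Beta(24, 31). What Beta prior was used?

Beta(20, 26)

A Beta(α, β) prior with s successes and f failures in binomial data gives a Beta(α+s, β+f) posterior.
So α = 24 − 4 = 20 and β = 31 − 5 = 26.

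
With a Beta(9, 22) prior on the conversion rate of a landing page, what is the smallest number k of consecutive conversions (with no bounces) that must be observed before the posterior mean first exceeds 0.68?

After k conversions and 0 bounces the posterior is Beta(9+k, 22), with mean (9+k)/(9+22+k).
Set (9+k)/(31+k) > 0.68 and solve: k > (0.68·31 − 9)/(1 − 0.68) = 37.750.
The smallest integer exceeding 37.750 is 38, and checking k=38: (47)/(69) = 0.6812 > 0.68.

k = 38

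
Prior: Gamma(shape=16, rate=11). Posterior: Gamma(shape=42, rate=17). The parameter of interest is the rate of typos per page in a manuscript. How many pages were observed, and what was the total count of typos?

n = 6 pages with total 26 typos

A Gamma(α, β) prior (rate parametrization) on a Poisson rate with n observations summing to S gives posterior Gamma(α+S, β+n).
Matching: Σxᵢ = 42 − 16 = 26 and n = 17 − 11 = 6.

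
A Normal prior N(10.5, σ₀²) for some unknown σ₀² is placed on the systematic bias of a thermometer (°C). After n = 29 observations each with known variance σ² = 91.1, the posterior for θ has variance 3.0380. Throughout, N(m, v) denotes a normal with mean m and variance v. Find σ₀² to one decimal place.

For the Normal–Normal model with known σ², precisions add: τ_n = τ₀ + n/σ².
So 1/σ₀² = 1/3.0380 − 29/91.1 = 0.329164 − 0.318332 = 0.010832.
Hence σ₀² = 1/0.010832 ≈ 92.3.

σ₀² = 92.3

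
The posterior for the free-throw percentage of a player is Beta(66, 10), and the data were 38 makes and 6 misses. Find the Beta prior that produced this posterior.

Beta(28, 4)

Under Beta–binomial conjugacy the posterior parameters are (a+s, b+f).
So a = 66 − 38 = 28 and b = 10 − 6 = 4.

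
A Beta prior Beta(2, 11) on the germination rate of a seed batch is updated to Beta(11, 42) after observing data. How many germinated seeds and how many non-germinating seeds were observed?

A Beta(α, β) prior with s successes and f failures in binomial data gives a Beta(α+s, β+f) posterior.
Match parameters: s=11−2=9, f=42−11=31.

9 germinated seeds and 31 non-germinating seeds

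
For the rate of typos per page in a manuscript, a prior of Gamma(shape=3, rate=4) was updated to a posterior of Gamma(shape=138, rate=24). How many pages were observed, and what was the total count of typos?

A Gamma(α, β) prior (rate parametrization) on a Poisson rate with n observations summing to S gives posterior Gamma(α+S, β+n).
Matching: Σxᵢ = 138 − 3 = 135 and n = 24 − 4 = 20.

n = 20 pages with total 135 typos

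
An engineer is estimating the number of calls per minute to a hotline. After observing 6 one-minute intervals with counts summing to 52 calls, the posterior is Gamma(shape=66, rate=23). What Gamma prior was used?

Gamma(shape=14, rate=17)

A Gamma(α, β) prior (rate parametrization) on a Poisson rate with n observations summing to S gives posterior Gamma(α+S, β+n).
So α = 66 − 52 = 14 and β = 23 − 6 = 17.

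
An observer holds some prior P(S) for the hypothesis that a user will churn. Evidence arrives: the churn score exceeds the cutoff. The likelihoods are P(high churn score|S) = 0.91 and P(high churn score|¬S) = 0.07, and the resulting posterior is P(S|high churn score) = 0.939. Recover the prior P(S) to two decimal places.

Bayes' rule in odds form gives O(S|E) = O(S)·[P(E|S)/P(E|¬S)], hence O(S) = O(S|E)/LR.
Posterior odds = 0.939/(1−0.939) = 15.3934. LR = 0.91/0.07 = 13.0000.
Prior odds = 15.3934/13.0000 = 1.1841, so P(S) = 1.1841/(1+1.1841) ≈ 0.54.

P(S) = 0.54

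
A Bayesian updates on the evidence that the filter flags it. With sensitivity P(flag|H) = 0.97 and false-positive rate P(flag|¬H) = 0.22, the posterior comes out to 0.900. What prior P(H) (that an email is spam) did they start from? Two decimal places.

In odds form, posterior odds = prior odds × likelihood ratio, so prior odds = posterior odds ÷ LR.
Posterior odds = 0.900/(1−0.900) = 9.0000. LR = 0.97/0.22 = 4.4091.
Prior odds = 9.0000/4.4091 = 2.0412, so P(H) = 2.0412/(1+2.0412) ≈ 0.67.

P(H) = 0.67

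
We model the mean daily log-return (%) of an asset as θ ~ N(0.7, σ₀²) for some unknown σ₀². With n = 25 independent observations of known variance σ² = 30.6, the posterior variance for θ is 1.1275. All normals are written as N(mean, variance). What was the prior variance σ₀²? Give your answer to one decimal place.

Posterior precision equals prior precision plus data precision: 1/σ_n² = 1/σ₀² + n/σ².
So 1/σ₀² = 1/1.1275 − 25/30.6 = 0.886918 − 0.816993 = 0.069925.
Hence σ₀² = 1/0.069925 ≈ 14.3.

σ₀² = 14.3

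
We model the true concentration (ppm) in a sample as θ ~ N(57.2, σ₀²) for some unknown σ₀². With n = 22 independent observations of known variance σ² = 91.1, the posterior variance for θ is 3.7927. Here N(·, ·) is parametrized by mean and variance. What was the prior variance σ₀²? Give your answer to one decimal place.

Posterior precision equals prior precision plus data precision: 1/σ_n² = 1/σ₀² + n/σ².
So 1/σ₀² = 1/3.7927 − 22/91.1 = 0.263664 − 0.241493 = 0.022171.
Hence σ₀² = 1/0.022171 ≈ 45.1.

σ₀² = 45.1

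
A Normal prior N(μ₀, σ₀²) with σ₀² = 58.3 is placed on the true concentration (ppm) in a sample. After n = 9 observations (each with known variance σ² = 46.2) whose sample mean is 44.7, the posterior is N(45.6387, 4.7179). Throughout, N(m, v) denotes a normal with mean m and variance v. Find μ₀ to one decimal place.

With known observation variance, the Normal–Normal posterior has precision τ_n = τ₀ + n/σ² and mean μ_n = (τ₀μ₀ + (n/σ²)x̄)/τ_n.
Here τ₀ = 1/58.3 = 0.017153 and τ_data = 9/46.2 = 0.194805, so τ_n = 0.211958.
Rearranging for μ₀: μ₀ = (μ_n·τ_n − τ_data·x̄)/τ₀ = (45.6387·0.211958 − 0.194805·44.7) / 0.017153 = 0.965704/0.017153 ≈ 56.3.

μ₀ = 56.3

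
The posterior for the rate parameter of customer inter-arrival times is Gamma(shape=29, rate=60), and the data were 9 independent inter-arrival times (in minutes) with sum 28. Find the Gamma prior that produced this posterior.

Gamma(shape=20, rate=32)

Gamma–exponential conjugacy: posterior shape = α + n, posterior rate = β + Σtᵢ.
So α = 29 − 9 = 20 and β = 60 − 28 = 32.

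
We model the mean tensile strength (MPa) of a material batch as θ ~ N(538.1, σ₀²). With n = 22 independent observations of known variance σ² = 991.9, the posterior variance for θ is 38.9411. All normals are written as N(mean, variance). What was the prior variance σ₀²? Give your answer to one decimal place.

σ₀² = 285.7

Posterior precision equals prior precision plus data precision: 1/σ_n² = 1/σ₀² + n/σ².
So 1/σ₀² = 1/38.9411 − 22/991.9 = 0.025680 − 0.022180 = 0.003500.
Hence σ₀² = 1/0.003500 ≈ 285.7.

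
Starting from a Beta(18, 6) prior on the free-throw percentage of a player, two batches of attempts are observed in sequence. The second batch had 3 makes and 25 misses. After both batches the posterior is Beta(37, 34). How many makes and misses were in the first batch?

16 makes and 3 misses

Sequential conjugate updates are equivalent to a single update on the pooled data, so total successes = posterior α − prior α and total failures = posterior β − prior β.
Total across both batches: 37−18=19 makes, 34−6=28 misses.
Subtract the second batch: 19−3=16 makes and 28−25=3 misses.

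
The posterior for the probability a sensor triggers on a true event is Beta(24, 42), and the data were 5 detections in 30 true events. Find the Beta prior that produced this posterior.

Under Beta–binomial conjugacy the posterior parameters are (a+s, b+f).
So a = 24 − 5 = 19 and b = 42 − 25 = 17.

Beta(19, 17)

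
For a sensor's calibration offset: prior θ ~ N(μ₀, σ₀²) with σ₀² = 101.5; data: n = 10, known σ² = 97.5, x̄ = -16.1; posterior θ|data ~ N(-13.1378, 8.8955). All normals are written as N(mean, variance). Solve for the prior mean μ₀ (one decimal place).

μ₀ = 17.7

With known observation variance, the Normal–Normal posterior has precision τ_n = τ₀ + n/σ² and mean μ_n = (τ₀μ₀ + (n/σ²)x̄)/τ_n.
Here τ₀ = 1/101.5 = 0.009852 and τ_data = 10/97.5 = 0.102564, so τ_n = 0.112416.
Rearranging for μ₀: μ₀ = (μ_n·τ_n − τ_data·x̄)/τ₀ = (-13.1378·0.112416 − 0.102564·-16.1) / 0.009852 = 0.174381/0.009852 ≈ 17.7.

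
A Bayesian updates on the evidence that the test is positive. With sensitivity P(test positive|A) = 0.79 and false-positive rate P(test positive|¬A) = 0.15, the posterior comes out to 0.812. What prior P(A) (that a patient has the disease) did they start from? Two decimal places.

P(A) = 0.45

Bayes' rule in odds form gives O(A|E) = O(A)·[P(E|A)/P(E|¬A)], hence O(A) = O(A|E)/LR.
Posterior odds = 0.812/(1−0.812) = 4.3191. LR = 0.79/0.15 = 5.2667.
Prior odds = 4.3191/5.2667 = 0.8201, so P(A) = 0.8201/(1+0.8201) ≈ 0.45.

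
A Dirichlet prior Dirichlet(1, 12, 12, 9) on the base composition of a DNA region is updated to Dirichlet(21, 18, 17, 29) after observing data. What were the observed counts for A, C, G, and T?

counts (20, 6, 5, 20)

For a Dirichlet(α) prior with multinomial counts c, the posterior is Dirichlet(α + c) componentwise.
Counts are posterior − prior componentwise: 21−1=20, 18−12=6, 17−12=5, 29−9=20.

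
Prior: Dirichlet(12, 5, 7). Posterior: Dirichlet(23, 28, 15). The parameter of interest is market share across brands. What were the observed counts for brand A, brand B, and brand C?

For a Dirichlet(α) prior with multinomial counts c, the posterior is Dirichlet(α + c) componentwise.
Counts are posterior − prior componentwise: 23−12=11, 28−5=23, 15−7=8.

counts (11, 23, 8)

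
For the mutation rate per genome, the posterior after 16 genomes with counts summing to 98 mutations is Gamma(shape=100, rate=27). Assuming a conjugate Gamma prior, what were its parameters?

Gamma–Poisson conjugacy: posterior shape = α + Σxᵢ, posterior rate = β + n.
So α = 100 − 98 = 2 and β = 27 − 16 = 11.

Gamma(shape=2, rate=11)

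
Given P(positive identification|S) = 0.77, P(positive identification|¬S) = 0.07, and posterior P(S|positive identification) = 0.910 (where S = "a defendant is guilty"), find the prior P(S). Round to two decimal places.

P(S) = 0.48

Bayes' rule in odds form gives O(S|E) = O(S)·[P(E|S)/P(E|¬S)], hence O(S) = O(S|E)/LR.
Posterior odds = 0.910/(1−0.910) = 10.1111. LR = 0.77/0.07 = 11.0000.
Prior odds = 10.1111/11.0000 = 0.9192, so P(S) = 0.9192/(1+0.9192) ≈ 0.48.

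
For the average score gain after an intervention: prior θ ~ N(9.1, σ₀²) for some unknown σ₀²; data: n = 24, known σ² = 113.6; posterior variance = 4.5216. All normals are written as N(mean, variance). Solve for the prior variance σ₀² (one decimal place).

Posterior precision equals prior precision plus data precision: 1/σ_n² = 1/σ₀² + n/σ².
So 1/σ₀² = 1/4.5216 − 24/113.6 = 0.221161 − 0.211268 = 0.009893.
Hence σ₀² = 1/0.009893 ≈ 101.1.

σ₀² = 101.1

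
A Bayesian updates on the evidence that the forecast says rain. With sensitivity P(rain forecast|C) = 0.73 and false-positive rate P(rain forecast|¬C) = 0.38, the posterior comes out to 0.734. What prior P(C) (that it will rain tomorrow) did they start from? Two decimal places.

P(C) = 0.59

Bayes' rule in odds form gives O(C|E) = O(C)·[P(E|C)/P(E|¬C)], hence O(C) = O(C|E)/LR.
Posterior odds = 0.734/(1−0.734) = 2.7594. LR = 0.73/0.38 = 1.9211.
Prior odds = 2.7594/1.9211 = 1.4364, so P(C) = 1.4364/(1+1.4364) ≈ 0.59.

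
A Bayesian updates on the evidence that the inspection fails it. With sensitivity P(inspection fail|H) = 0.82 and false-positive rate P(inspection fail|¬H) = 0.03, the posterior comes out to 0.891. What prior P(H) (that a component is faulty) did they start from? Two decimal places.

In odds form, posterior odds = prior odds × likelihood ratio, so prior odds = posterior odds ÷ LR.
Posterior odds = 0.891/(1−0.891) = 8.1743. LR = 0.82/0.03 = 27.3333.
Prior odds = 8.1743/27.3333 = 0.2991, so P(H) = 0.2991/(1+0.2991) ≈ 0.23.

P(H) = 0.23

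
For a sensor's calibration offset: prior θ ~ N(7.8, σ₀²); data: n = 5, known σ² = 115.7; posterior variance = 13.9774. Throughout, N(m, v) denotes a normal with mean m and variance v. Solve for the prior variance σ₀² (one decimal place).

σ₀² = 35.3

Posterior precision equals prior precision plus data precision: 1/σ_n² = 1/σ₀² + n/σ².
So 1/σ₀² = 1/13.9774 − 5/115.7 = 0.071544 − 0.043215 = 0.028329.
Hence σ₀² = 1/0.028329 ≈ 35.3.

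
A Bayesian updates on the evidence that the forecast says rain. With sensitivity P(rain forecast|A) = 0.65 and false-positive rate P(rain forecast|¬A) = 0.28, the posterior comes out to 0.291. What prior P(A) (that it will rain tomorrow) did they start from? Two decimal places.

P(A) = 0.15

Bayes' rule in odds form gives O(A|E) = O(A)·[P(E|A)/P(E|¬A)], hence O(A) = O(A|E)/LR.
Posterior odds = 0.291/(1−0.291) = 0.4104. LR = 0.65/0.28 = 2.3214.
Prior odds = 0.4104/2.3214 = 0.1768, so P(A) = 0.1768/(1+0.1768) ≈ 0.15.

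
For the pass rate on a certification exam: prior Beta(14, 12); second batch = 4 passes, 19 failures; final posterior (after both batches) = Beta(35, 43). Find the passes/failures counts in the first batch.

Sequential conjugate updates are equivalent to a single update on the pooled data, so total successes = posterior α − prior α and total failures = posterior β − prior β.
Total across both batches: 35−14=21 passes, 43−12=31 failures.
Subtract the second batch: 21−4=17 passes and 31−19=12 failures.

17 passes and 12 failures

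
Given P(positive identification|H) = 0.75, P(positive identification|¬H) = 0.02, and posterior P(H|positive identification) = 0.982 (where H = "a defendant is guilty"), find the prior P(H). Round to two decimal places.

P(H) = 0.59

In odds form, posterior odds = prior odds × likelihood ratio, so prior odds = posterior odds ÷ LR.
Posterior odds = 0.982/(1−0.982) = 54.5556. LR = 0.75/0.02 = 37.5000.
Prior odds = 54.5556/37.5000 = 1.4548, so P(H) = 1.4548/(1+1.4548) ≈ 0.59.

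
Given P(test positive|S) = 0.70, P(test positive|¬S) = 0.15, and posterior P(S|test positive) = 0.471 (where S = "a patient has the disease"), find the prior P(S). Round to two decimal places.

Bayes' rule in odds form gives O(S|E) = O(S)·[P(E|S)/P(E|¬S)], hence O(S) = O(S|E)/LR.
Posterior odds = 0.471/(1−0.471) = 0.8904. LR = 0.70/0.15 = 4.6667.
Prior odds = 0.8904/4.6667 = 0.1908, so P(S) = 0.1908/(1+0.1908) ≈ 0.16.

P(S) = 0.16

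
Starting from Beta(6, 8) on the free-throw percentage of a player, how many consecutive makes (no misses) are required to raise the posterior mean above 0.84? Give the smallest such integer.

k = 37

After k makes and 0 misses the posterior is Beta(6+k, 8), with mean (6+k)/(6+8+k).
Set (6+k)/(14+k) > 0.84 and solve: k > (0.84·14 − 6)/(1 − 0.84) = 36.000.
The smallest integer exceeding 36.000 is 37.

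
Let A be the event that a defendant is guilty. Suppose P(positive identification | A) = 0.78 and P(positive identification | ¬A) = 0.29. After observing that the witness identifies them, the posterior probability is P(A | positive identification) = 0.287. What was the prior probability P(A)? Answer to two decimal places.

Bayes' rule in odds form gives O(A|E) = O(A)·[P(E|A)/P(E|¬A)], hence O(A) = O(A|E)/LR.
Posterior odds = 0.287/(1−0.287) = 0.4025. LR = 0.78/0.29 = 2.6897.
Prior odds = 0.4025/2.6897 = 0.1496, so P(A) = 0.1496/(1+0.1496) ≈ 0.13.

P(A) = 0.13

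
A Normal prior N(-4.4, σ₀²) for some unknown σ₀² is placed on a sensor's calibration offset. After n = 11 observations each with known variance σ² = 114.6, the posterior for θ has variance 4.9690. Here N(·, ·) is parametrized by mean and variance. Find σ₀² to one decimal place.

Posterior precision equals prior precision plus data precision: 1/σ_n² = 1/σ₀² + n/σ².
So 1/σ₀² = 1/4.9690 − 11/114.6 = 0.201248 − 0.095986 = 0.105262.
Hence σ₀² = 1/0.105262 ≈ 9.5.

σ₀² = 9.5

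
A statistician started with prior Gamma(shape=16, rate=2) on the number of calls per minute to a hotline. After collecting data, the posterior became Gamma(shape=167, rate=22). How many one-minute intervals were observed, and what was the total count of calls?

A Gamma(α, β) prior (rate parametrization) on a Poisson rate with n observations summing to S gives posterior Gamma(α+S, β+n).
Matching: Σxᵢ = 167 − 16 = 151 and n = 22 − 2 = 20.

n = 20 one-minute intervals with total 151 calls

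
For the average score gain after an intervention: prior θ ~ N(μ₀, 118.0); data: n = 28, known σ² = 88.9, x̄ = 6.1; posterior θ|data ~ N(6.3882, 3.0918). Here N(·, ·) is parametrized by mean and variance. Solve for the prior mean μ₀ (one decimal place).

μ₀ = 17.1

With known observation variance, the Normal–Normal posterior has precision τ_n = τ₀ + n/σ² and mean μ_n = (τ₀μ₀ + (n/σ²)x̄)/τ_n.
Here τ₀ = 1/118.0 = 0.008475 and τ_data = 28/88.9 = 0.314961, so τ_n = 0.323436.
Rearranging for μ₀: μ₀ = (μ_n·τ_n − τ_data·x̄)/τ₀ = (6.3882·0.323436 − 0.314961·6.1) / 0.008475 = 0.144912/0.008475 ≈ 17.1.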